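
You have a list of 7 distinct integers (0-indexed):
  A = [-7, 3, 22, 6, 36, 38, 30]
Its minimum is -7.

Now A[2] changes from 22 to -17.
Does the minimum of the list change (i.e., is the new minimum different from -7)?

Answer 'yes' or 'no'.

Old min = -7
Change: A[2] 22 -> -17
Changed element was NOT the min; min changes only if -17 < -7.
New min = -17; changed? yes

Answer: yes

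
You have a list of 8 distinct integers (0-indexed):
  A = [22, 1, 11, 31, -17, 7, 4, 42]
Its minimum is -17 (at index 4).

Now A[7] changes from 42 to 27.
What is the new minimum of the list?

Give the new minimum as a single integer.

Answer: -17

Derivation:
Old min = -17 (at index 4)
Change: A[7] 42 -> 27
Changed element was NOT the old min.
  New min = min(old_min, new_val) = min(-17, 27) = -17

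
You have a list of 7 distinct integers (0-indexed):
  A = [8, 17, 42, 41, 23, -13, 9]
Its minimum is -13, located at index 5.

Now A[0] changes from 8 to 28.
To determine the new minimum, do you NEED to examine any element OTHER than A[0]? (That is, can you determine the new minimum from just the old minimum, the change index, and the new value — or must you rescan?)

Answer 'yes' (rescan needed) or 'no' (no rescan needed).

Old min = -13 at index 5
Change at index 0: 8 -> 28
Index 0 was NOT the min. New min = min(-13, 28). No rescan of other elements needed.
Needs rescan: no

Answer: no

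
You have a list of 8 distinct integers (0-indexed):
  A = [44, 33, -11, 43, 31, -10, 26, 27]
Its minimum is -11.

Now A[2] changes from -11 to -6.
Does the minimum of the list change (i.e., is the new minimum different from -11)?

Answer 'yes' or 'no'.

Old min = -11
Change: A[2] -11 -> -6
Changed element was the min; new min must be rechecked.
New min = -10; changed? yes

Answer: yes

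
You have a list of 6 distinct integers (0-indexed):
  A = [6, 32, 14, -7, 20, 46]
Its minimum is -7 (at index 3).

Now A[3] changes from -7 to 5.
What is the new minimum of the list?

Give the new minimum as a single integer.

Answer: 5

Derivation:
Old min = -7 (at index 3)
Change: A[3] -7 -> 5
Changed element WAS the min. Need to check: is 5 still <= all others?
  Min of remaining elements: 6
  New min = min(5, 6) = 5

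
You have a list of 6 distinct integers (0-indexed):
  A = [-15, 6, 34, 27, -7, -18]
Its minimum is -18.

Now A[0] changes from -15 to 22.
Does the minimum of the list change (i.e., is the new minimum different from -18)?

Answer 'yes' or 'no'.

Answer: no

Derivation:
Old min = -18
Change: A[0] -15 -> 22
Changed element was NOT the min; min changes only if 22 < -18.
New min = -18; changed? no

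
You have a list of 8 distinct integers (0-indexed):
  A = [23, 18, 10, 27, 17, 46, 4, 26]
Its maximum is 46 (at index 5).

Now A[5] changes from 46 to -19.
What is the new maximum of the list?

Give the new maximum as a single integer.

Answer: 27

Derivation:
Old max = 46 (at index 5)
Change: A[5] 46 -> -19
Changed element WAS the max -> may need rescan.
  Max of remaining elements: 27
  New max = max(-19, 27) = 27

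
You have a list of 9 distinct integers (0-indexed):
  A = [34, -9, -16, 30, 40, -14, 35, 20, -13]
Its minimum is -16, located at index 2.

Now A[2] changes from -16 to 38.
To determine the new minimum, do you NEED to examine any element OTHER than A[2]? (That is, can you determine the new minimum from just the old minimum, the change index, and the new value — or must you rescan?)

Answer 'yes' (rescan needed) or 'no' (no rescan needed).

Old min = -16 at index 2
Change at index 2: -16 -> 38
Index 2 WAS the min and new value 38 > old min -16. Must rescan other elements to find the new min.
Needs rescan: yes

Answer: yes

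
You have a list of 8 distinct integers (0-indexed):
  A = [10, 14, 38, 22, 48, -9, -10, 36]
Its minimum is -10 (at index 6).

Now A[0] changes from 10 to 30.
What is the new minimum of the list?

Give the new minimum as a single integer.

Old min = -10 (at index 6)
Change: A[0] 10 -> 30
Changed element was NOT the old min.
  New min = min(old_min, new_val) = min(-10, 30) = -10

Answer: -10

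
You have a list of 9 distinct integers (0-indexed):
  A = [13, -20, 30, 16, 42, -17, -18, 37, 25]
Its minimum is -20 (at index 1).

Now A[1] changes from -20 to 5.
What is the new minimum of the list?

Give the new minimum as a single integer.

Old min = -20 (at index 1)
Change: A[1] -20 -> 5
Changed element WAS the min. Need to check: is 5 still <= all others?
  Min of remaining elements: -18
  New min = min(5, -18) = -18

Answer: -18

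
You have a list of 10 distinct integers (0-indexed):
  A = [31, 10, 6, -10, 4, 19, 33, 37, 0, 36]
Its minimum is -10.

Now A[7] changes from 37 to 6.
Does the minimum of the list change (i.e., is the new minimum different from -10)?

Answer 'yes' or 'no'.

Answer: no

Derivation:
Old min = -10
Change: A[7] 37 -> 6
Changed element was NOT the min; min changes only if 6 < -10.
New min = -10; changed? no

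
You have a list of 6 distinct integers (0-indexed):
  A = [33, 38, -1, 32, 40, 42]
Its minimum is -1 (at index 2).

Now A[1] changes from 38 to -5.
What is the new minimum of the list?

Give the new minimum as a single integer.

Old min = -1 (at index 2)
Change: A[1] 38 -> -5
Changed element was NOT the old min.
  New min = min(old_min, new_val) = min(-1, -5) = -5

Answer: -5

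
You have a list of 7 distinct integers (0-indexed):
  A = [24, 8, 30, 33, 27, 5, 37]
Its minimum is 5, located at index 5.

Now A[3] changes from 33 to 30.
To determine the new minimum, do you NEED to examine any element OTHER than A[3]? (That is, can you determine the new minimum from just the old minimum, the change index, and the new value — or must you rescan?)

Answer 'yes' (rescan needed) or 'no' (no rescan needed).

Old min = 5 at index 5
Change at index 3: 33 -> 30
Index 3 was NOT the min. New min = min(5, 30). No rescan of other elements needed.
Needs rescan: no

Answer: no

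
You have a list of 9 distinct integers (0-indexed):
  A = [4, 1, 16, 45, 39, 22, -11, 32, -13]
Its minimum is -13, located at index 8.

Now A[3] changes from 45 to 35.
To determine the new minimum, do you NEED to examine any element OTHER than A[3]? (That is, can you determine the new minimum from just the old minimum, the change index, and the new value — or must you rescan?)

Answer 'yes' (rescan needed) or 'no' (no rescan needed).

Old min = -13 at index 8
Change at index 3: 45 -> 35
Index 3 was NOT the min. New min = min(-13, 35). No rescan of other elements needed.
Needs rescan: no

Answer: no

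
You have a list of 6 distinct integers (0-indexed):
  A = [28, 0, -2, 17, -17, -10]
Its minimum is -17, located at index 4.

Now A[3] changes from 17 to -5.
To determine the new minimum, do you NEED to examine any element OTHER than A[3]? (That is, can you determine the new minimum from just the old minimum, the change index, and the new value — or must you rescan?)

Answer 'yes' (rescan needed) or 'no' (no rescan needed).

Old min = -17 at index 4
Change at index 3: 17 -> -5
Index 3 was NOT the min. New min = min(-17, -5). No rescan of other elements needed.
Needs rescan: no

Answer: no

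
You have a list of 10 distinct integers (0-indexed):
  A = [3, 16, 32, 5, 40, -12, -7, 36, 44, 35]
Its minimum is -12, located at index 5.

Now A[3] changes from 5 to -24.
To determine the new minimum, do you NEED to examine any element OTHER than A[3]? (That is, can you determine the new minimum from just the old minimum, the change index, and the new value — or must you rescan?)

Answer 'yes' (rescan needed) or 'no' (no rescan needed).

Old min = -12 at index 5
Change at index 3: 5 -> -24
Index 3 was NOT the min. New min = min(-12, -24). No rescan of other elements needed.
Needs rescan: no

Answer: no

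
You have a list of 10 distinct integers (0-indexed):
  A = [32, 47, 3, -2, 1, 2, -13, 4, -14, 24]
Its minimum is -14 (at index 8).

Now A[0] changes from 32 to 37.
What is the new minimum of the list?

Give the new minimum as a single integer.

Old min = -14 (at index 8)
Change: A[0] 32 -> 37
Changed element was NOT the old min.
  New min = min(old_min, new_val) = min(-14, 37) = -14

Answer: -14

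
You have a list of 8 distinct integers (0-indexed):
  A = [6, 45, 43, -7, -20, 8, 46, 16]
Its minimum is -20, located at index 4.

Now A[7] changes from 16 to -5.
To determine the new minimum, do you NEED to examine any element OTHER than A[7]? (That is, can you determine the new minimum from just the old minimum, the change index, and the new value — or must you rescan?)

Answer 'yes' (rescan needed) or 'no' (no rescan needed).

Old min = -20 at index 4
Change at index 7: 16 -> -5
Index 7 was NOT the min. New min = min(-20, -5). No rescan of other elements needed.
Needs rescan: no

Answer: no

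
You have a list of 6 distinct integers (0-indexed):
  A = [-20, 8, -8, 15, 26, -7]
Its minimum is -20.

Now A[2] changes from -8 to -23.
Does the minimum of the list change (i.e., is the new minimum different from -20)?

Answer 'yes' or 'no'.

Old min = -20
Change: A[2] -8 -> -23
Changed element was NOT the min; min changes only if -23 < -20.
New min = -23; changed? yes

Answer: yes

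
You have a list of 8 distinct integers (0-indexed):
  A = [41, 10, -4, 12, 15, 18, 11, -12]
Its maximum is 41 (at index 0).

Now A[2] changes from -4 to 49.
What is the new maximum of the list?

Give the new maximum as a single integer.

Answer: 49

Derivation:
Old max = 41 (at index 0)
Change: A[2] -4 -> 49
Changed element was NOT the old max.
  New max = max(old_max, new_val) = max(41, 49) = 49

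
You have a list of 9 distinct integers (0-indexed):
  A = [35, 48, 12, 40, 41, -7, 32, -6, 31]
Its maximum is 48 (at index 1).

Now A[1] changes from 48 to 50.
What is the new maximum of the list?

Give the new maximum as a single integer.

Answer: 50

Derivation:
Old max = 48 (at index 1)
Change: A[1] 48 -> 50
Changed element WAS the max -> may need rescan.
  Max of remaining elements: 41
  New max = max(50, 41) = 50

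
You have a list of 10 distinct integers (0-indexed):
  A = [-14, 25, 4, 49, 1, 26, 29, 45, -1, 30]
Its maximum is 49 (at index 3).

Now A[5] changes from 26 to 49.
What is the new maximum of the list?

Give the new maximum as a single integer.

Answer: 49

Derivation:
Old max = 49 (at index 3)
Change: A[5] 26 -> 49
Changed element was NOT the old max.
  New max = max(old_max, new_val) = max(49, 49) = 49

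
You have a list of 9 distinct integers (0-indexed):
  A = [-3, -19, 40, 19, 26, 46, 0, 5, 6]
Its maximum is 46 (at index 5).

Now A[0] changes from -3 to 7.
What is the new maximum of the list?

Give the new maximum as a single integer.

Old max = 46 (at index 5)
Change: A[0] -3 -> 7
Changed element was NOT the old max.
  New max = max(old_max, new_val) = max(46, 7) = 46

Answer: 46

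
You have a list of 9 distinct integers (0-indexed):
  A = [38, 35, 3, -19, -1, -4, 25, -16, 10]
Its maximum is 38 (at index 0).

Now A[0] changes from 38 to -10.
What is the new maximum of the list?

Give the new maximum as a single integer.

Old max = 38 (at index 0)
Change: A[0] 38 -> -10
Changed element WAS the max -> may need rescan.
  Max of remaining elements: 35
  New max = max(-10, 35) = 35

Answer: 35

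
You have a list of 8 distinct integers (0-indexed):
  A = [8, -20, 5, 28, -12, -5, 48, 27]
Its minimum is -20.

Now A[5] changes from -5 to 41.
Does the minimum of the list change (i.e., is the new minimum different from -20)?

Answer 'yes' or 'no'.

Old min = -20
Change: A[5] -5 -> 41
Changed element was NOT the min; min changes only if 41 < -20.
New min = -20; changed? no

Answer: no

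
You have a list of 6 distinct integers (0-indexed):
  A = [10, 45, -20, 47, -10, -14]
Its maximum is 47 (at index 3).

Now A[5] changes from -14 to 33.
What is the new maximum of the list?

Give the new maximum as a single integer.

Answer: 47

Derivation:
Old max = 47 (at index 3)
Change: A[5] -14 -> 33
Changed element was NOT the old max.
  New max = max(old_max, new_val) = max(47, 33) = 47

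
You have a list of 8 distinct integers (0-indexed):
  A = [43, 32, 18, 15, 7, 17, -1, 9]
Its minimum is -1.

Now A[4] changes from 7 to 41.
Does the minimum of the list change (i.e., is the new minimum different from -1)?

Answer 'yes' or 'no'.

Old min = -1
Change: A[4] 7 -> 41
Changed element was NOT the min; min changes only if 41 < -1.
New min = -1; changed? no

Answer: no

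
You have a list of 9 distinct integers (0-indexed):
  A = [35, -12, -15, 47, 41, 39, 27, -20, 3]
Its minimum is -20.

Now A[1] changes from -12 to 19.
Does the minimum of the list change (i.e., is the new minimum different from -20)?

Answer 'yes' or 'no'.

Answer: no

Derivation:
Old min = -20
Change: A[1] -12 -> 19
Changed element was NOT the min; min changes only if 19 < -20.
New min = -20; changed? no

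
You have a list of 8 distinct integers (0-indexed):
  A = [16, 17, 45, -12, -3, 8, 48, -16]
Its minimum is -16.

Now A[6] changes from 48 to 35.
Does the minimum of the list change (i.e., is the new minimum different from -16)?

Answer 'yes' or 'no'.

Answer: no

Derivation:
Old min = -16
Change: A[6] 48 -> 35
Changed element was NOT the min; min changes only if 35 < -16.
New min = -16; changed? no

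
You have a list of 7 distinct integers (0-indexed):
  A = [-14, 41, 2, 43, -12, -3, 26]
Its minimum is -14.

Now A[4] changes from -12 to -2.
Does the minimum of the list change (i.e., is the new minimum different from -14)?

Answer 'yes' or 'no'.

Old min = -14
Change: A[4] -12 -> -2
Changed element was NOT the min; min changes only if -2 < -14.
New min = -14; changed? no

Answer: no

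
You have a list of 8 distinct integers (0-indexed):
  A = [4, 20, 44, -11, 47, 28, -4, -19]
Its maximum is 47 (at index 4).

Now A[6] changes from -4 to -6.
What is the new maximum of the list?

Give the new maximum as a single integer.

Old max = 47 (at index 4)
Change: A[6] -4 -> -6
Changed element was NOT the old max.
  New max = max(old_max, new_val) = max(47, -6) = 47

Answer: 47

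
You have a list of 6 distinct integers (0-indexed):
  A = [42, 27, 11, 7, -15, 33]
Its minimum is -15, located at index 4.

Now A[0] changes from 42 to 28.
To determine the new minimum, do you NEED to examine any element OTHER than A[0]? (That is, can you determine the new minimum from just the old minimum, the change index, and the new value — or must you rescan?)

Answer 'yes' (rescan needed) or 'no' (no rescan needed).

Answer: no

Derivation:
Old min = -15 at index 4
Change at index 0: 42 -> 28
Index 0 was NOT the min. New min = min(-15, 28). No rescan of other elements needed.
Needs rescan: no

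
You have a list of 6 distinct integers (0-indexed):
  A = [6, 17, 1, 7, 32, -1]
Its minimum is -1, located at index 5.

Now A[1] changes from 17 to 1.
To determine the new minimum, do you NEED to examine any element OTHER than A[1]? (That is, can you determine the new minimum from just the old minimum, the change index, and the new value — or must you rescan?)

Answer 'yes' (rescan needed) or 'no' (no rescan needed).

Answer: no

Derivation:
Old min = -1 at index 5
Change at index 1: 17 -> 1
Index 1 was NOT the min. New min = min(-1, 1). No rescan of other elements needed.
Needs rescan: no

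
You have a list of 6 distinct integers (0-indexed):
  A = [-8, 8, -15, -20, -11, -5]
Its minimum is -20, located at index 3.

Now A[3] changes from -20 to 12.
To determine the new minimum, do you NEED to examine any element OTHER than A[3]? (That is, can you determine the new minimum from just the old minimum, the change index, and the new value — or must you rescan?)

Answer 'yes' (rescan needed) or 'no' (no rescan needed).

Old min = -20 at index 3
Change at index 3: -20 -> 12
Index 3 WAS the min and new value 12 > old min -20. Must rescan other elements to find the new min.
Needs rescan: yes

Answer: yes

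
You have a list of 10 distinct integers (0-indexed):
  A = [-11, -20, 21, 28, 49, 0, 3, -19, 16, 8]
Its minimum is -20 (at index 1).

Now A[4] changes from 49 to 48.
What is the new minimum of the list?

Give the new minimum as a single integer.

Answer: -20

Derivation:
Old min = -20 (at index 1)
Change: A[4] 49 -> 48
Changed element was NOT the old min.
  New min = min(old_min, new_val) = min(-20, 48) = -20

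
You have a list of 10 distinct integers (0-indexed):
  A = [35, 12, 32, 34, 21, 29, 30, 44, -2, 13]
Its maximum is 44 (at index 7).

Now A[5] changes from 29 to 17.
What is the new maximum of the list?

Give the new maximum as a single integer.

Answer: 44

Derivation:
Old max = 44 (at index 7)
Change: A[5] 29 -> 17
Changed element was NOT the old max.
  New max = max(old_max, new_val) = max(44, 17) = 44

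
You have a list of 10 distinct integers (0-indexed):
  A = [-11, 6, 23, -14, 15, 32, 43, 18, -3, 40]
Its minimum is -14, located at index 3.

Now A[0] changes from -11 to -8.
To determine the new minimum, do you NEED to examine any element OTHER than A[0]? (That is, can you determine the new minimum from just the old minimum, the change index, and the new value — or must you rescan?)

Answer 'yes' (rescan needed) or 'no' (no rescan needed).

Old min = -14 at index 3
Change at index 0: -11 -> -8
Index 0 was NOT the min. New min = min(-14, -8). No rescan of other elements needed.
Needs rescan: no

Answer: no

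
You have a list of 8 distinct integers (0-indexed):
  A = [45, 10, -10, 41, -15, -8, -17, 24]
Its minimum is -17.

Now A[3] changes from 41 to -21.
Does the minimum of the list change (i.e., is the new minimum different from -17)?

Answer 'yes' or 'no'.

Old min = -17
Change: A[3] 41 -> -21
Changed element was NOT the min; min changes only if -21 < -17.
New min = -21; changed? yes

Answer: yes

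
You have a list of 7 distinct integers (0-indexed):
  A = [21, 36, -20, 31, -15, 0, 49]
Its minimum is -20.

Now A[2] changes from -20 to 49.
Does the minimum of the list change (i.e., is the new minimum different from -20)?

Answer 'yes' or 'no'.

Answer: yes

Derivation:
Old min = -20
Change: A[2] -20 -> 49
Changed element was the min; new min must be rechecked.
New min = -15; changed? yes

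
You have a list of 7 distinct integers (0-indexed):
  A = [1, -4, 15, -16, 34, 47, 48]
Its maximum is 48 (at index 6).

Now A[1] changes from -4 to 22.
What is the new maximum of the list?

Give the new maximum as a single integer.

Answer: 48

Derivation:
Old max = 48 (at index 6)
Change: A[1] -4 -> 22
Changed element was NOT the old max.
  New max = max(old_max, new_val) = max(48, 22) = 48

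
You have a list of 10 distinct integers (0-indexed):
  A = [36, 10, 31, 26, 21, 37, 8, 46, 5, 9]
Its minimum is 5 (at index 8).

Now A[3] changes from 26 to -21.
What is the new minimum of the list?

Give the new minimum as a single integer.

Answer: -21

Derivation:
Old min = 5 (at index 8)
Change: A[3] 26 -> -21
Changed element was NOT the old min.
  New min = min(old_min, new_val) = min(5, -21) = -21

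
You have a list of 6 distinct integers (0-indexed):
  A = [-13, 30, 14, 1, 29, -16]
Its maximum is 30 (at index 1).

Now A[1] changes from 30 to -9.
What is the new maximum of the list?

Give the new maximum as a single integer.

Old max = 30 (at index 1)
Change: A[1] 30 -> -9
Changed element WAS the max -> may need rescan.
  Max of remaining elements: 29
  New max = max(-9, 29) = 29

Answer: 29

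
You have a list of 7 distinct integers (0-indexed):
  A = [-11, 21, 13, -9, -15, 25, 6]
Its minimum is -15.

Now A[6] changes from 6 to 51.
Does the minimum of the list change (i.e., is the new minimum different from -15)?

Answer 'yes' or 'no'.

Answer: no

Derivation:
Old min = -15
Change: A[6] 6 -> 51
Changed element was NOT the min; min changes only if 51 < -15.
New min = -15; changed? no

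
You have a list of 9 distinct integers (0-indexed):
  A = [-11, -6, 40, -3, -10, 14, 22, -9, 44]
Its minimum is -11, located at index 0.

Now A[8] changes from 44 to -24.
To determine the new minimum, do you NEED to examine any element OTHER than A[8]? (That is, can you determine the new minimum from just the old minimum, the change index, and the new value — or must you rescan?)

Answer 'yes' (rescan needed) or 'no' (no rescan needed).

Answer: no

Derivation:
Old min = -11 at index 0
Change at index 8: 44 -> -24
Index 8 was NOT the min. New min = min(-11, -24). No rescan of other elements needed.
Needs rescan: no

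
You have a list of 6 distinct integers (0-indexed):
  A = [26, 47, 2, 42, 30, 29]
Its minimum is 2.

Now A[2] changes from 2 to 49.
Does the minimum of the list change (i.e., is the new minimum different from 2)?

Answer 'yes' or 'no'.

Answer: yes

Derivation:
Old min = 2
Change: A[2] 2 -> 49
Changed element was the min; new min must be rechecked.
New min = 26; changed? yes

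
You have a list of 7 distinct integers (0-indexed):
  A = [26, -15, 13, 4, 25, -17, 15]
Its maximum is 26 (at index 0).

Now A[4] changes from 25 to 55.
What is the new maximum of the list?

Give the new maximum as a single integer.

Old max = 26 (at index 0)
Change: A[4] 25 -> 55
Changed element was NOT the old max.
  New max = max(old_max, new_val) = max(26, 55) = 55

Answer: 55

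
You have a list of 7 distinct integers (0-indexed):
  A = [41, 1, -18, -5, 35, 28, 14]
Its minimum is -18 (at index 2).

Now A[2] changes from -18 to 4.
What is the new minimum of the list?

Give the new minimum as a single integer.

Old min = -18 (at index 2)
Change: A[2] -18 -> 4
Changed element WAS the min. Need to check: is 4 still <= all others?
  Min of remaining elements: -5
  New min = min(4, -5) = -5

Answer: -5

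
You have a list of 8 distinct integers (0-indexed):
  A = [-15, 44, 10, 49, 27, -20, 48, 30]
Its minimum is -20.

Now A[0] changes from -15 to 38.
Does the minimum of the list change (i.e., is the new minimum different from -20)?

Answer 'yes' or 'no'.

Answer: no

Derivation:
Old min = -20
Change: A[0] -15 -> 38
Changed element was NOT the min; min changes only if 38 < -20.
New min = -20; changed? no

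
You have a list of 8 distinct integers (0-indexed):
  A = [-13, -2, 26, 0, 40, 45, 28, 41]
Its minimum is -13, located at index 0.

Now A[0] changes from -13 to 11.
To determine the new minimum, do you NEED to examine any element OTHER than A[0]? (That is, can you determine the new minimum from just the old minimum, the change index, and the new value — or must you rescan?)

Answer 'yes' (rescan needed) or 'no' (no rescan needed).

Answer: yes

Derivation:
Old min = -13 at index 0
Change at index 0: -13 -> 11
Index 0 WAS the min and new value 11 > old min -13. Must rescan other elements to find the new min.
Needs rescan: yes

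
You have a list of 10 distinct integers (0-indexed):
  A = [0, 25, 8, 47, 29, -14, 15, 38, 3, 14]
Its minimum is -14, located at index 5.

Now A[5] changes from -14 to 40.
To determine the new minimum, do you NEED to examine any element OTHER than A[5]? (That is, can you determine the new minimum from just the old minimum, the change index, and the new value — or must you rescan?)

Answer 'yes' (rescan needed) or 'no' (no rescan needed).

Old min = -14 at index 5
Change at index 5: -14 -> 40
Index 5 WAS the min and new value 40 > old min -14. Must rescan other elements to find the new min.
Needs rescan: yes

Answer: yes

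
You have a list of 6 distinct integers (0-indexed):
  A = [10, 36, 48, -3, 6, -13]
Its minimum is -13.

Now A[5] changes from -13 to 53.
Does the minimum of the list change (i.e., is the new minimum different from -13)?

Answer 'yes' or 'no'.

Answer: yes

Derivation:
Old min = -13
Change: A[5] -13 -> 53
Changed element was the min; new min must be rechecked.
New min = -3; changed? yes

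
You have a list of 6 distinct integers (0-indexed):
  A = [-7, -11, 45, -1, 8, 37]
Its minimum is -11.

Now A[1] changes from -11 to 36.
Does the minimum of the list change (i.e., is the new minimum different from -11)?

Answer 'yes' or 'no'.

Old min = -11
Change: A[1] -11 -> 36
Changed element was the min; new min must be rechecked.
New min = -7; changed? yes

Answer: yes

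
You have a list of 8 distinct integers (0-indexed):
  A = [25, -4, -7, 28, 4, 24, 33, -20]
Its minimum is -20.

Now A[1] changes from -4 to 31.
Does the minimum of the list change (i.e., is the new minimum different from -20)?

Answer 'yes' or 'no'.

Answer: no

Derivation:
Old min = -20
Change: A[1] -4 -> 31
Changed element was NOT the min; min changes only if 31 < -20.
New min = -20; changed? no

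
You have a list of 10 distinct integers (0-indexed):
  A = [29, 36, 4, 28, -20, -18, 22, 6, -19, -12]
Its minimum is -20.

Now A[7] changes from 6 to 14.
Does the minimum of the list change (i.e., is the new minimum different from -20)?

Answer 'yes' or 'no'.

Answer: no

Derivation:
Old min = -20
Change: A[7] 6 -> 14
Changed element was NOT the min; min changes only if 14 < -20.
New min = -20; changed? no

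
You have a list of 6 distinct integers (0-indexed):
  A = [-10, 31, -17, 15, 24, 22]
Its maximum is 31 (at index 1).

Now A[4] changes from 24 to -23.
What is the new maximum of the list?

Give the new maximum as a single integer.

Answer: 31

Derivation:
Old max = 31 (at index 1)
Change: A[4] 24 -> -23
Changed element was NOT the old max.
  New max = max(old_max, new_val) = max(31, -23) = 31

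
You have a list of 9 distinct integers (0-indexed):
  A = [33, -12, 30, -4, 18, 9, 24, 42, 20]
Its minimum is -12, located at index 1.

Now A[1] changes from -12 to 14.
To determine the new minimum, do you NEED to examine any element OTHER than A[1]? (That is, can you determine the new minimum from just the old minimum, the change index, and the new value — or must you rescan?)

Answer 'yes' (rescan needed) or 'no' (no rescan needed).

Answer: yes

Derivation:
Old min = -12 at index 1
Change at index 1: -12 -> 14
Index 1 WAS the min and new value 14 > old min -12. Must rescan other elements to find the new min.
Needs rescan: yes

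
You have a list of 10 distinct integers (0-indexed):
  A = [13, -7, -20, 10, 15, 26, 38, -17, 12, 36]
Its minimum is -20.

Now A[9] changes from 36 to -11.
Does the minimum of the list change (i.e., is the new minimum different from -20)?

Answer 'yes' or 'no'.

Old min = -20
Change: A[9] 36 -> -11
Changed element was NOT the min; min changes only if -11 < -20.
New min = -20; changed? no

Answer: no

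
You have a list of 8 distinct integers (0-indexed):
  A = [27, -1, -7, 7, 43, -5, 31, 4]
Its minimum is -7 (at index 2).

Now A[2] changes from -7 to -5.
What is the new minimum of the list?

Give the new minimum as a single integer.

Answer: -5

Derivation:
Old min = -7 (at index 2)
Change: A[2] -7 -> -5
Changed element WAS the min. Need to check: is -5 still <= all others?
  Min of remaining elements: -5
  New min = min(-5, -5) = -5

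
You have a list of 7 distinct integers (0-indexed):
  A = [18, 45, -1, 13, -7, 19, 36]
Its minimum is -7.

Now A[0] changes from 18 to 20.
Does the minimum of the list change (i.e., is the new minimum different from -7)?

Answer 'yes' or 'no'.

Old min = -7
Change: A[0] 18 -> 20
Changed element was NOT the min; min changes only if 20 < -7.
New min = -7; changed? no

Answer: no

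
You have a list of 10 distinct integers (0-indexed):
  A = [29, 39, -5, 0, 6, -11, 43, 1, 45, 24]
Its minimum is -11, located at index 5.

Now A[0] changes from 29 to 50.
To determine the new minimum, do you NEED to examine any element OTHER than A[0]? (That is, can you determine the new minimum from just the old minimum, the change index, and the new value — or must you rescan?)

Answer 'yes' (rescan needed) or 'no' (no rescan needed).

Old min = -11 at index 5
Change at index 0: 29 -> 50
Index 0 was NOT the min. New min = min(-11, 50). No rescan of other elements needed.
Needs rescan: no

Answer: no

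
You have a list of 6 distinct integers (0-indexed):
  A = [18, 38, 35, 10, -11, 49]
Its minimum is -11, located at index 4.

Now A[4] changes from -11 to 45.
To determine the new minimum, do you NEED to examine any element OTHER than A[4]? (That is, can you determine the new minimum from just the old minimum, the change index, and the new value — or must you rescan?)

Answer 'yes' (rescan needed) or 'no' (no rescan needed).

Answer: yes

Derivation:
Old min = -11 at index 4
Change at index 4: -11 -> 45
Index 4 WAS the min and new value 45 > old min -11. Must rescan other elements to find the new min.
Needs rescan: yes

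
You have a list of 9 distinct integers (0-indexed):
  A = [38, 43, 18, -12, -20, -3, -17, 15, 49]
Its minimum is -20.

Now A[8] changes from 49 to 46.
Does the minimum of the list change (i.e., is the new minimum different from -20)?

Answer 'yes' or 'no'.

Old min = -20
Change: A[8] 49 -> 46
Changed element was NOT the min; min changes only if 46 < -20.
New min = -20; changed? no

Answer: no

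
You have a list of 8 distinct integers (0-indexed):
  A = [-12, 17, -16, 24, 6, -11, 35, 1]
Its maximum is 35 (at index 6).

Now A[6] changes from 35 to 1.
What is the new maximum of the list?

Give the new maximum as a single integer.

Old max = 35 (at index 6)
Change: A[6] 35 -> 1
Changed element WAS the max -> may need rescan.
  Max of remaining elements: 24
  New max = max(1, 24) = 24

Answer: 24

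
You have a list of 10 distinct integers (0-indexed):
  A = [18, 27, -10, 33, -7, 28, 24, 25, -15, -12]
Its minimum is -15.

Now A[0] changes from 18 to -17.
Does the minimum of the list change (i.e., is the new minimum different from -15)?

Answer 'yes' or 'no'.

Old min = -15
Change: A[0] 18 -> -17
Changed element was NOT the min; min changes only if -17 < -15.
New min = -17; changed? yes

Answer: yes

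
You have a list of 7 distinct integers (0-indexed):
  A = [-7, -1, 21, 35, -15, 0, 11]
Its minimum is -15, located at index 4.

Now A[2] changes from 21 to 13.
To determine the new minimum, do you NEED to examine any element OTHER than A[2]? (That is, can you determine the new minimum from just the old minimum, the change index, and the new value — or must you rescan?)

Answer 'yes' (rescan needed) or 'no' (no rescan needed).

Answer: no

Derivation:
Old min = -15 at index 4
Change at index 2: 21 -> 13
Index 2 was NOT the min. New min = min(-15, 13). No rescan of other elements needed.
Needs rescan: no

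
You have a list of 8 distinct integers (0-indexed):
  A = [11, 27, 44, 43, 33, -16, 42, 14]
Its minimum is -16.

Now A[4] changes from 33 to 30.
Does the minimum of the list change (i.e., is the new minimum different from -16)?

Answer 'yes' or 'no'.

Old min = -16
Change: A[4] 33 -> 30
Changed element was NOT the min; min changes only if 30 < -16.
New min = -16; changed? no

Answer: no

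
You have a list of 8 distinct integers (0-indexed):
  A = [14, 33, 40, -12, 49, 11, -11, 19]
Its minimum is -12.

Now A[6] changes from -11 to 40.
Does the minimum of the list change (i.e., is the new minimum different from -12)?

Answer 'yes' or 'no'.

Answer: no

Derivation:
Old min = -12
Change: A[6] -11 -> 40
Changed element was NOT the min; min changes only if 40 < -12.
New min = -12; changed? no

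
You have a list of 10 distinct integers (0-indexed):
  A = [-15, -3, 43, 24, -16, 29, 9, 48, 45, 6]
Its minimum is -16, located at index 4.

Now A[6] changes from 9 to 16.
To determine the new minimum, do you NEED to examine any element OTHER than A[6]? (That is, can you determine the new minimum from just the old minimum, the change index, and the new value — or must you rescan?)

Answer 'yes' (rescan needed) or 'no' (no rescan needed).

Answer: no

Derivation:
Old min = -16 at index 4
Change at index 6: 9 -> 16
Index 6 was NOT the min. New min = min(-16, 16). No rescan of other elements needed.
Needs rescan: no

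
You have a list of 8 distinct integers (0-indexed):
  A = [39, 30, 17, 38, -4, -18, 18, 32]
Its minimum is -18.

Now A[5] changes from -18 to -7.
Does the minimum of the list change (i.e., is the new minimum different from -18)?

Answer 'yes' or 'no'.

Answer: yes

Derivation:
Old min = -18
Change: A[5] -18 -> -7
Changed element was the min; new min must be rechecked.
New min = -7; changed? yes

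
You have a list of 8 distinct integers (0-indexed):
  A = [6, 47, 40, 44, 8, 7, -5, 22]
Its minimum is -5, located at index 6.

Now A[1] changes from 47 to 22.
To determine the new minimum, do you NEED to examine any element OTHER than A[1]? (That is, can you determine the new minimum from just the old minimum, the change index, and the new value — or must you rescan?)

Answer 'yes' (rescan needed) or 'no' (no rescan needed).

Old min = -5 at index 6
Change at index 1: 47 -> 22
Index 1 was NOT the min. New min = min(-5, 22). No rescan of other elements needed.
Needs rescan: no

Answer: no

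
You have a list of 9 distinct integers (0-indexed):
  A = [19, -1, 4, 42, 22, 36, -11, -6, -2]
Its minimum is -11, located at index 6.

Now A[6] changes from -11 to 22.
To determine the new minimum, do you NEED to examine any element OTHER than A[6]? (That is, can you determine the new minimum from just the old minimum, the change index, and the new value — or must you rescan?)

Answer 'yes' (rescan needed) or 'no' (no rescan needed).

Old min = -11 at index 6
Change at index 6: -11 -> 22
Index 6 WAS the min and new value 22 > old min -11. Must rescan other elements to find the new min.
Needs rescan: yes

Answer: yes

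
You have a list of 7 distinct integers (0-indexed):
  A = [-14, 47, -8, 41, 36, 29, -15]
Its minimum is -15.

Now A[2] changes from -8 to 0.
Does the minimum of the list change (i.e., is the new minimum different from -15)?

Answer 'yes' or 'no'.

Old min = -15
Change: A[2] -8 -> 0
Changed element was NOT the min; min changes only if 0 < -15.
New min = -15; changed? no

Answer: no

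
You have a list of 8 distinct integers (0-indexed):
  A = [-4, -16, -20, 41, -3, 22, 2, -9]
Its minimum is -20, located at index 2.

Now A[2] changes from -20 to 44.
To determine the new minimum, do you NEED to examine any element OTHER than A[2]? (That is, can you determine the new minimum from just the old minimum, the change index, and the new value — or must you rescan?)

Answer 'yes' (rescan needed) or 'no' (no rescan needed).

Answer: yes

Derivation:
Old min = -20 at index 2
Change at index 2: -20 -> 44
Index 2 WAS the min and new value 44 > old min -20. Must rescan other elements to find the new min.
Needs rescan: yes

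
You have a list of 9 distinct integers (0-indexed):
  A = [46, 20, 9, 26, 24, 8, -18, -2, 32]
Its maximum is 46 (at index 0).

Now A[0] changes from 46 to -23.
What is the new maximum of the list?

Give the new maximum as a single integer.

Answer: 32

Derivation:
Old max = 46 (at index 0)
Change: A[0] 46 -> -23
Changed element WAS the max -> may need rescan.
  Max of remaining elements: 32
  New max = max(-23, 32) = 32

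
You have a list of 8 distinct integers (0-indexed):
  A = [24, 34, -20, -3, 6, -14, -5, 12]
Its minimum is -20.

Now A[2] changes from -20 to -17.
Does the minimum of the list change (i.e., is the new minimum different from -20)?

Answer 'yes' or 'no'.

Old min = -20
Change: A[2] -20 -> -17
Changed element was the min; new min must be rechecked.
New min = -17; changed? yes

Answer: yes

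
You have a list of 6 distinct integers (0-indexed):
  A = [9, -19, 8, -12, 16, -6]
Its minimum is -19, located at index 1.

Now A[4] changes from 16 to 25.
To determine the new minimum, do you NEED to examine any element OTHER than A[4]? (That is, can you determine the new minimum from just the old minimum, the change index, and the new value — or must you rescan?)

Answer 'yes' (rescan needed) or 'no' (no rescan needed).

Answer: no

Derivation:
Old min = -19 at index 1
Change at index 4: 16 -> 25
Index 4 was NOT the min. New min = min(-19, 25). No rescan of other elements needed.
Needs rescan: no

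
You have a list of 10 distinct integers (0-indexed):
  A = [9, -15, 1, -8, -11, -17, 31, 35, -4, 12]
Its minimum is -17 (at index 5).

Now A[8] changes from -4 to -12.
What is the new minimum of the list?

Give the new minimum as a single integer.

Old min = -17 (at index 5)
Change: A[8] -4 -> -12
Changed element was NOT the old min.
  New min = min(old_min, new_val) = min(-17, -12) = -17

Answer: -17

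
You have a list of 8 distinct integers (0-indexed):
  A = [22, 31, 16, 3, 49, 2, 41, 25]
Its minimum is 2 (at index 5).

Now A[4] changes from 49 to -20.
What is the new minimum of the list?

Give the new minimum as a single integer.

Old min = 2 (at index 5)
Change: A[4] 49 -> -20
Changed element was NOT the old min.
  New min = min(old_min, new_val) = min(2, -20) = -20

Answer: -20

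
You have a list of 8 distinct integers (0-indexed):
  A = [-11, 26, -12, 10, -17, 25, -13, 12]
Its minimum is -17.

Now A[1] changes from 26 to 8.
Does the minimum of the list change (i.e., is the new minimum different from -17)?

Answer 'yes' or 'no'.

Answer: no

Derivation:
Old min = -17
Change: A[1] 26 -> 8
Changed element was NOT the min; min changes only if 8 < -17.
New min = -17; changed? no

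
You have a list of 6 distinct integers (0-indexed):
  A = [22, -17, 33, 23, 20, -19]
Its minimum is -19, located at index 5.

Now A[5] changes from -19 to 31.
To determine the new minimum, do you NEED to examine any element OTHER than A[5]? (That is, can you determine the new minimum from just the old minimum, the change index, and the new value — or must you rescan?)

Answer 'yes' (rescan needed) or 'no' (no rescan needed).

Old min = -19 at index 5
Change at index 5: -19 -> 31
Index 5 WAS the min and new value 31 > old min -19. Must rescan other elements to find the new min.
Needs rescan: yes

Answer: yes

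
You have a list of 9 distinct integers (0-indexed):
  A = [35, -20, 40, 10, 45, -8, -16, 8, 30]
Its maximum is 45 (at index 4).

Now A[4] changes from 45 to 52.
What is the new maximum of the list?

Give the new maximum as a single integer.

Answer: 52

Derivation:
Old max = 45 (at index 4)
Change: A[4] 45 -> 52
Changed element WAS the max -> may need rescan.
  Max of remaining elements: 40
  New max = max(52, 40) = 52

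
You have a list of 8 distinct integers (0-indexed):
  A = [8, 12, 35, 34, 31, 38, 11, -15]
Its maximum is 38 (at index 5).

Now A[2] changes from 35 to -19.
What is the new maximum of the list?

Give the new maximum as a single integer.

Answer: 38

Derivation:
Old max = 38 (at index 5)
Change: A[2] 35 -> -19
Changed element was NOT the old max.
  New max = max(old_max, new_val) = max(38, -19) = 38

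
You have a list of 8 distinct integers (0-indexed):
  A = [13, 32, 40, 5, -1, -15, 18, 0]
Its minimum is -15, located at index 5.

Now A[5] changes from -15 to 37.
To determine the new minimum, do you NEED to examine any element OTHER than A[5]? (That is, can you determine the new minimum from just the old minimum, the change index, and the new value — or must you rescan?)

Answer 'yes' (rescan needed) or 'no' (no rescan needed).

Answer: yes

Derivation:
Old min = -15 at index 5
Change at index 5: -15 -> 37
Index 5 WAS the min and new value 37 > old min -15. Must rescan other elements to find the new min.
Needs rescan: yes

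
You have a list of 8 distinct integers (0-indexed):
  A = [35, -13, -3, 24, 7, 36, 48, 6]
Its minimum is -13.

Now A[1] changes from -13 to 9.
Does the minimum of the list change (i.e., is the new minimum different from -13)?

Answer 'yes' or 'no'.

Old min = -13
Change: A[1] -13 -> 9
Changed element was the min; new min must be rechecked.
New min = -3; changed? yes

Answer: yes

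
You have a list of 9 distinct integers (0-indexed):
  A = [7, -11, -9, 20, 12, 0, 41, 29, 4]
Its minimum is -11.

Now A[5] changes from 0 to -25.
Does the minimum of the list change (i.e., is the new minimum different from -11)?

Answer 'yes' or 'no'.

Answer: yes

Derivation:
Old min = -11
Change: A[5] 0 -> -25
Changed element was NOT the min; min changes only if -25 < -11.
New min = -25; changed? yes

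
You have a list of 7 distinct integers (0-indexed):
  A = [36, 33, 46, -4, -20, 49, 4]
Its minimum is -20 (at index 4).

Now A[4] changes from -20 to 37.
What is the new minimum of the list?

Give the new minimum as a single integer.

Old min = -20 (at index 4)
Change: A[4] -20 -> 37
Changed element WAS the min. Need to check: is 37 still <= all others?
  Min of remaining elements: -4
  New min = min(37, -4) = -4

Answer: -4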